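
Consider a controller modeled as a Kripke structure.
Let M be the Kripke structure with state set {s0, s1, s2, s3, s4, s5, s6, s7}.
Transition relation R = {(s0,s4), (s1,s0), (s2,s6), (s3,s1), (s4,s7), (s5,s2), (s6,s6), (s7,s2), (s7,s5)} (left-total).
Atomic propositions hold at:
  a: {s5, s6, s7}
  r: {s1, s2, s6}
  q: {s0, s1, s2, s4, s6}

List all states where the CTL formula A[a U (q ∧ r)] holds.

{s1, s2, s5, s6, s7}

Sat(q ∧ r) = {s1, s2, s6}
A[a U (q ∧ r)]: least fixpoint, start Z0 = Sat((q ∧ r)) = {s1, s2, s6}, add states in Sat(a) with every successor in Z. Z1 = {s1, s2, s5, s6}; Z2 = {s1, s2, s5, s6, s7}; fixed.
Sat(A[a U (q ∧ r)]) = {s1, s2, s5, s6, s7}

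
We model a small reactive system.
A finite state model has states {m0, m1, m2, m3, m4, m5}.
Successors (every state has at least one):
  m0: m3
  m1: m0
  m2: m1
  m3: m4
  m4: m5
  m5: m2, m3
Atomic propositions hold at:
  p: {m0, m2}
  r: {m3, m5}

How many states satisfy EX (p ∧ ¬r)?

Sat(¬r) = {m0, m1, m2, m4}
Sat(p ∧ ¬r) = {m0, m2}
Sat(EX (p ∧ ¬r)) = {s : some successor in {m0, m2}} = {m1, m5}
|Sat(EX (p ∧ ¬r))| = |{m1, m5}| = 2.

2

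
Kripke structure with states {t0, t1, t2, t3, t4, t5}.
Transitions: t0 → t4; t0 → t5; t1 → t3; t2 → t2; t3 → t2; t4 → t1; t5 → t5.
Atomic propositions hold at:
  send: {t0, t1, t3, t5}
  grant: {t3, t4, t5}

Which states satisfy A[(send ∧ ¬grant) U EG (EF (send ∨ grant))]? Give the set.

{t0, t5}

Sat(¬grant) = {t0, t1, t2}
Sat(send ∧ ¬grant) = {t0, t1}
Sat(send ∨ grant) = {t0, t1, t3, t4, t5}
EF (send ∨ grant): least fixpoint, start Z0 = {t0, t1, t3, t4, t5}, add states with some successor in Z. Already a fixed point.
Sat(EF (send ∨ grant)) = {t0, t1, t3, t4, t5}
EG (EF (send ∨ grant)): greatest fixpoint, start Z0 = {t0, t1, t3, t4, t5}, keep only states in Sat with some successor in Z. Z1 = {t0, t1, t4, t5}; Z2 = {t0, t4, t5}; Z3 = {t0, t5}; fixed.
Sat(EG (EF (send ∨ grant))) = {t0, t5}
A[(send ∧ ¬grant) U EG (EF (send ∨ grant))]: least fixpoint, start Z0 = Sat(EG (EF (send ∨ grant))) = {t0, t5}, add states in Sat(send ∧ ¬grant) with every successor in Z. Already a fixed point.
Sat(A[(send ∧ ¬grant) U EG (EF (send ∨ grant))]) = {t0, t5}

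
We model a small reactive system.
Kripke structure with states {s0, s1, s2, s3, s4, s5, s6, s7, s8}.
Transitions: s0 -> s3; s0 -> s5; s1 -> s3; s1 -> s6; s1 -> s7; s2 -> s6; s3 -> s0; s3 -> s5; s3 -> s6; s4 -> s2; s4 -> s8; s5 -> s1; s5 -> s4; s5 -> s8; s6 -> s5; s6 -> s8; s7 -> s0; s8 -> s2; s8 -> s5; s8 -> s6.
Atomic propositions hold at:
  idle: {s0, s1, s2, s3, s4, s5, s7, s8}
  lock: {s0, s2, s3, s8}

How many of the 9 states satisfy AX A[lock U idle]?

5

A[lock U idle]: least fixpoint, start Z0 = Sat(idle) = {s0, s1, s2, s3, s4, s5, s7, s8}, add states in Sat(lock) with every successor in Z. Already a fixed point.
Sat(A[lock U idle]) = {s0, s1, s2, s3, s4, s5, s7, s8}
Sat(AX A[lock U idle]) = {s : every successor in {s0, s1, s2, s3, s4, s5, s7, s8}} = {s0, s4, s5, s6, s7}
|Sat(AX A[lock U idle])| = |{s0, s4, s5, s6, s7}| = 5.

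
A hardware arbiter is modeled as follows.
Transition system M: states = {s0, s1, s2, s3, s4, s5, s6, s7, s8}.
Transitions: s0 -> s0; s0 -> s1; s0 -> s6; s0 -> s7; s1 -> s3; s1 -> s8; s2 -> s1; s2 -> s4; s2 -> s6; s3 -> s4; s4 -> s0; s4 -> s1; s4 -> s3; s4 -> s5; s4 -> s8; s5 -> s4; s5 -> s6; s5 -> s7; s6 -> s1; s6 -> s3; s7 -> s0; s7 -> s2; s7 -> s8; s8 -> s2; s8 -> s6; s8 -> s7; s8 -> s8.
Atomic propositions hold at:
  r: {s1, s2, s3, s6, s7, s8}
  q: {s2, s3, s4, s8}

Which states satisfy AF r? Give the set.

{s1, s2, s3, s6, s7, s8}

AF r: least fixpoint, start Z0 = {s1, s2, s3, s6, s7, s8}, add states with every successor in Z. Already a fixed point.
Sat(AF r) = {s1, s2, s3, s6, s7, s8}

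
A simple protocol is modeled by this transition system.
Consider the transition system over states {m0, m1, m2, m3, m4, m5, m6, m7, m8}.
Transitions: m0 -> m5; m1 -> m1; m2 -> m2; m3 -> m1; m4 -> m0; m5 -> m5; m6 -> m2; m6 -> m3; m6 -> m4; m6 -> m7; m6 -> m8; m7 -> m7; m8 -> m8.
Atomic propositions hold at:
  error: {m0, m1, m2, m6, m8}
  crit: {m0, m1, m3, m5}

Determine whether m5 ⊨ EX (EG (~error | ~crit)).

Yes

Sat(~error) = {m3, m4, m5, m7}
Sat(~crit) = {m2, m4, m6, m7, m8}
Sat(~error | ~crit) = {m2, m3, m4, m5, m6, m7, m8}
EG (~error | ~crit): greatest fixpoint, start Z0 = {m2, m3, m4, m5, m6, m7, m8}, keep only states in Sat with some successor in Z. Z1 = {m2, m5, m6, m7, m8}; fixed.
Sat(EG (~error | ~crit)) = {m2, m5, m6, m7, m8}
Sat(EX (EG (~error | ~crit))) = {s : some successor in {m2, m5, m6, m7, m8}} = {m0, m2, m5, m6, m7, m8}
m5 ∈ Sat(EX (EG (~error | ~crit))) = {m0, m2, m5, m6, m7, m8}, so the formula holds at m5.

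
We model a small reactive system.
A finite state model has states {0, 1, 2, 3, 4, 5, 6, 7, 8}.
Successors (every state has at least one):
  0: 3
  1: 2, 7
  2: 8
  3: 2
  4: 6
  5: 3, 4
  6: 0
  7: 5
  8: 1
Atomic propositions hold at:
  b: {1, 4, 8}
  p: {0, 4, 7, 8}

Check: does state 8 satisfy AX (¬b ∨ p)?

No

Sat(¬b) = {0, 2, 3, 5, 6, 7}
Sat(¬b ∨ p) = {0, 2, 3, 4, 5, 6, 7, 8}
Sat(AX (¬b ∨ p)) = {s : every successor in {0, 2, 3, 4, 5, 6, 7, 8}} = {0, 1, 2, 3, 4, 5, 6, 7}
8 ∉ Sat(AX (¬b ∨ p)) = {0, 1, 2, 3, 4, 5, 6, 7}, so the formula does not hold at 8.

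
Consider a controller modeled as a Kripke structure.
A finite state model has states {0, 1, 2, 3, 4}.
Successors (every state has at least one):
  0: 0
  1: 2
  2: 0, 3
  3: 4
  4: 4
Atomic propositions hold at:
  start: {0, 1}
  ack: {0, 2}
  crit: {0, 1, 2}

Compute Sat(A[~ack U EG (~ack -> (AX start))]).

Sat(~ack) = {1, 3, 4}
Sat(AX start) = {s : every successor in {0, 1}} = {0}
Sat(~ack -> (AX start)) = {0, 2}
EG (~ack -> (AX start)): greatest fixpoint, start Z0 = {0, 2}, keep only states in Sat with some successor in Z. Already a fixed point.
Sat(EG (~ack -> (AX start))) = {0, 2}
A[~ack U EG (~ack -> (AX start))]: least fixpoint, start Z0 = Sat(EG (~ack -> (AX start))) = {0, 2}, add states in Sat(~ack) with every successor in Z. Z1 = {0, 1, 2}; fixed.
Sat(A[~ack U EG (~ack -> (AX start))]) = {0, 1, 2}

{0, 1, 2}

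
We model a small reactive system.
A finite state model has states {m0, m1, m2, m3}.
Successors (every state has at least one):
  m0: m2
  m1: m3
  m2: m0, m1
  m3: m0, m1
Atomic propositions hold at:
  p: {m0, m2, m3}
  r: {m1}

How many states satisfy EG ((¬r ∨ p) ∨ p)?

Sat(¬r) = {m0, m2, m3}
Sat(¬r ∨ p) = {m0, m2, m3}
Sat((¬r ∨ p) ∨ p) = {m0, m2, m3}
EG ((¬r ∨ p) ∨ p): greatest fixpoint, start Z0 = {m0, m2, m3}, keep only states in Sat with some successor in Z. Already a fixed point.
Sat(EG ((¬r ∨ p) ∨ p)) = {m0, m2, m3}
|Sat(EG ((¬r ∨ p) ∨ p))| = |{m0, m2, m3}| = 3.

3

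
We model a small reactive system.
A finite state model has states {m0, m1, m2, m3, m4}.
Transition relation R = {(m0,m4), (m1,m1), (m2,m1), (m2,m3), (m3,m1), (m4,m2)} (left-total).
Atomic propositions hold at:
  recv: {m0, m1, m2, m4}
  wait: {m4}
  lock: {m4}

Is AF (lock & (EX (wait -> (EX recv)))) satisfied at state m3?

No

Sat(EX recv) = {s : some successor in {m0, m1, m2, m4}} = {m0, m1, m2, m3, m4}
Sat(wait -> (EX recv)) = {m0, m1, m2, m3, m4}
Sat(EX (wait -> (EX recv))) = {s : some successor in {m0, m1, m2, m3, m4}} = {m0, m1, m2, m3, m4}
Sat(lock & (EX (wait -> (EX recv)))) = {m4}
AF (lock & (EX (wait -> (EX recv)))): least fixpoint, start Z0 = {m4}, add states with every successor in Z. Z1 = {m0, m4}; fixed.
Sat(AF (lock & (EX (wait -> (EX recv))))) = {m0, m4}
m3 ∉ Sat(AF (lock & (EX (wait -> (EX recv))))) = {m0, m4}, so the formula does not hold at m3.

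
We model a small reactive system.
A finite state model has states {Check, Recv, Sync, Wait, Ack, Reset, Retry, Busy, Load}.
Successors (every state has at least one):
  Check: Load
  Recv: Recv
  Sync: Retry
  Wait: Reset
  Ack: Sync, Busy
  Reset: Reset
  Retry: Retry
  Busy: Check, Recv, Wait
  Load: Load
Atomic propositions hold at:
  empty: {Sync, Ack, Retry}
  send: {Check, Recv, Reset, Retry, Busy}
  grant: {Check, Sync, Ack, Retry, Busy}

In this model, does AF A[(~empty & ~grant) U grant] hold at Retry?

Sat(~empty) = {Check, Recv, Wait, Reset, Busy, Load}
Sat(~grant) = {Recv, Wait, Reset, Load}
Sat(~empty & ~grant) = {Recv, Wait, Reset, Load}
A[(~empty & ~grant) U grant]: least fixpoint, start Z0 = Sat(grant) = {Check, Sync, Ack, Retry, Busy}, add states in Sat(~empty & ~grant) with every successor in Z. Already a fixed point.
Sat(A[(~empty & ~grant) U grant]) = {Check, Sync, Ack, Retry, Busy}
AF A[(~empty & ~grant) U grant]: least fixpoint, start Z0 = {Check, Sync, Ack, Retry, Busy}, add states with every successor in Z. Already a fixed point.
Sat(AF A[(~empty & ~grant) U grant]) = {Check, Sync, Ack, Retry, Busy}
Retry ∈ Sat(AF A[(~empty & ~grant) U grant]) = {Check, Sync, Ack, Retry, Busy}, so the formula holds at Retry.

Yes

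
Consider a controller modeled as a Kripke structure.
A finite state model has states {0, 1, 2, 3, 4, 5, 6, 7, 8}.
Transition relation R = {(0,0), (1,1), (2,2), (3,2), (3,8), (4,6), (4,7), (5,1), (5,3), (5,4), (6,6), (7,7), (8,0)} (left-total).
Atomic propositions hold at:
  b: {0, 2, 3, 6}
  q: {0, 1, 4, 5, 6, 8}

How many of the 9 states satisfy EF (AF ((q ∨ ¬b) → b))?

Sat(¬b) = {1, 4, 5, 7, 8}
Sat(q ∨ ¬b) = {0, 1, 4, 5, 6, 7, 8}
Sat((q ∨ ¬b) → b) = {0, 2, 3, 6}
AF ((q ∨ ¬b) → b): least fixpoint, start Z0 = {0, 2, 3, 6}, add states with every successor in Z. Z1 = {0, 2, 3, 6, 8}; fixed.
Sat(AF ((q ∨ ¬b) → b)) = {0, 2, 3, 6, 8}
EF (AF ((q ∨ ¬b) → b)): least fixpoint, start Z0 = {0, 2, 3, 6, 8}, add states with some successor in Z. Z1 = {0, 2, 3, 4, 5, 6, 8}; fixed.
Sat(EF (AF ((q ∨ ¬b) → b))) = {0, 2, 3, 4, 5, 6, 8}
|Sat(EF (AF ((q ∨ ¬b) → b)))| = |{0, 2, 3, 4, 5, 6, 8}| = 7.

7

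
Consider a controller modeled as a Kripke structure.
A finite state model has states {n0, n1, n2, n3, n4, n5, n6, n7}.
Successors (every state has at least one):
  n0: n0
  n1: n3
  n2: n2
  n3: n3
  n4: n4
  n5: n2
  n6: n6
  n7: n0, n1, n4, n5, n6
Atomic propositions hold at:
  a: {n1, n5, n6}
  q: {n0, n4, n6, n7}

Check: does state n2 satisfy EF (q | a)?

No

Sat(q | a) = {n0, n1, n4, n5, n6, n7}
EF (q | a): least fixpoint, start Z0 = {n0, n1, n4, n5, n6, n7}, add states with some successor in Z. Already a fixed point.
Sat(EF (q | a)) = {n0, n1, n4, n5, n6, n7}
n2 ∉ Sat(EF (q | a)) = {n0, n1, n4, n5, n6, n7}, so the formula does not hold at n2.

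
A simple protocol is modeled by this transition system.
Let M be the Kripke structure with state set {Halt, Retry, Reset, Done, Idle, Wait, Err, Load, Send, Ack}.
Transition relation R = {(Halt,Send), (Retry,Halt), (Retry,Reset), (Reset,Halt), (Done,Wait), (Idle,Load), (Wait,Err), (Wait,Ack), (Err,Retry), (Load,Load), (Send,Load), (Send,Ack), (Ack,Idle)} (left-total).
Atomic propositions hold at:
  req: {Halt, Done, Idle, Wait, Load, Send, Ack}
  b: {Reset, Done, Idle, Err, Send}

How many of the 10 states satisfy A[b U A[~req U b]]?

5

Sat(~req) = {Retry, Reset, Err}
A[~req U b]: least fixpoint, start Z0 = Sat(b) = {Reset, Done, Idle, Err, Send}, add states in Sat(~req) with every successor in Z. Already a fixed point.
Sat(A[~req U b]) = {Reset, Done, Idle, Err, Send}
A[b U A[~req U b]]: least fixpoint, start Z0 = Sat(A[~req U b]) = {Reset, Done, Idle, Err, Send}, add states in Sat(b) with every successor in Z. Already a fixed point.
Sat(A[b U A[~req U b]]) = {Reset, Done, Idle, Err, Send}
|Sat(A[b U A[~req U b]])| = |{Reset, Done, Idle, Err, Send}| = 5.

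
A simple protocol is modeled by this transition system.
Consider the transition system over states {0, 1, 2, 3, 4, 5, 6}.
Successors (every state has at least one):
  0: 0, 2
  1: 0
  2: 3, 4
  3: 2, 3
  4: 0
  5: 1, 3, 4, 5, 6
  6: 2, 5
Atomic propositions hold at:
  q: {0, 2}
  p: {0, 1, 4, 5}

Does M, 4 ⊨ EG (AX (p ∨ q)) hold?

Sat(p ∨ q) = {0, 1, 2, 4, 5}
Sat(AX (p ∨ q)) = {s : every successor in {0, 1, 2, 4, 5}} = {0, 1, 4, 6}
EG (AX (p ∨ q)): greatest fixpoint, start Z0 = {0, 1, 4, 6}, keep only states in Sat with some successor in Z. Z1 = {0, 1, 4}; fixed.
Sat(EG (AX (p ∨ q))) = {0, 1, 4}
4 ∈ Sat(EG (AX (p ∨ q))) = {0, 1, 4}, so the formula holds at 4.

Yes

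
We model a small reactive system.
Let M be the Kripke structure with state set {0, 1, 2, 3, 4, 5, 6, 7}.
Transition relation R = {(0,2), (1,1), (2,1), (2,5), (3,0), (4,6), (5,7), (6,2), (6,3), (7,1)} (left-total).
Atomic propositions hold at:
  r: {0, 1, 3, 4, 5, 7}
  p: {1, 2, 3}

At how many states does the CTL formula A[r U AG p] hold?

AG p: greatest fixpoint, start Z0 = {1, 2, 3}, keep only states in Sat with every successor in Z. Z1 = {1}; fixed.
Sat(AG p) = {1}
A[r U AG p]: least fixpoint, start Z0 = Sat(AG p) = {1}, add states in Sat(r) with every successor in Z. Z1 = {1, 7}; Z2 = {1, 5, 7}; fixed.
Sat(A[r U AG p]) = {1, 5, 7}
|Sat(A[r U AG p])| = |{1, 5, 7}| = 3.

3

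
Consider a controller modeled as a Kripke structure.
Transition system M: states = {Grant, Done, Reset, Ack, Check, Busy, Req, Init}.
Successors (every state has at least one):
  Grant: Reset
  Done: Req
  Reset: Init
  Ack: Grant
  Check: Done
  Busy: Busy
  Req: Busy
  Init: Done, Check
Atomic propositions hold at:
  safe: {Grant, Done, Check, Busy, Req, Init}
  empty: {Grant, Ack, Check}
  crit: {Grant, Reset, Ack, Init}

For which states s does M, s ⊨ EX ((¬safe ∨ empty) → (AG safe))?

Sat(¬safe) = {Reset, Ack}
Sat(¬safe ∨ empty) = {Grant, Reset, Ack, Check}
AG safe: greatest fixpoint, start Z0 = {Grant, Done, Check, Busy, Req, Init}, keep only states in Sat with every successor in Z. Z1 = {Done, Check, Busy, Req, Init}; fixed.
Sat(AG safe) = {Done, Check, Busy, Req, Init}
Sat((¬safe ∨ empty) → (AG safe)) = {Done, Check, Busy, Req, Init}
Sat(EX ((¬safe ∨ empty) → (AG safe))) = {s : some successor in {Done, Check, Busy, Req, Init}} = {Done, Reset, Check, Busy, Req, Init}

{Done, Reset, Check, Busy, Req, Init}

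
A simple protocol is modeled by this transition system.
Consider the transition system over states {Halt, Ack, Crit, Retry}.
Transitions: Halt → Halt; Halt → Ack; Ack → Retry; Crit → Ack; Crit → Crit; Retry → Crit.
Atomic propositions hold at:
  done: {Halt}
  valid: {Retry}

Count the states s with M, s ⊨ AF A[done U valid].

2

A[done U valid]: least fixpoint, start Z0 = Sat(valid) = {Retry}, add states in Sat(done) with every successor in Z. Already a fixed point.
Sat(A[done U valid]) = {Retry}
AF A[done U valid]: least fixpoint, start Z0 = {Retry}, add states with every successor in Z. Z1 = {Ack, Retry}; fixed.
Sat(AF A[done U valid]) = {Ack, Retry}
|Sat(AF A[done U valid])| = |{Ack, Retry}| = 2.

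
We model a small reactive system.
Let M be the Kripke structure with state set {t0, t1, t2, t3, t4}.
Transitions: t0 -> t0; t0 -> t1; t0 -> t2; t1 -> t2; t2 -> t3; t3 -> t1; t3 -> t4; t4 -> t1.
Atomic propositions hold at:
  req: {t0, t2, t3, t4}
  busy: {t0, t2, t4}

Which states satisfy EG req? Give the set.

{t0}

EG req: greatest fixpoint, start Z0 = {t0, t2, t3, t4}, keep only states in Sat with some successor in Z. Z1 = {t0, t2, t3}; Z2 = {t0, t2}; Z3 = {t0}; fixed.
Sat(EG req) = {t0}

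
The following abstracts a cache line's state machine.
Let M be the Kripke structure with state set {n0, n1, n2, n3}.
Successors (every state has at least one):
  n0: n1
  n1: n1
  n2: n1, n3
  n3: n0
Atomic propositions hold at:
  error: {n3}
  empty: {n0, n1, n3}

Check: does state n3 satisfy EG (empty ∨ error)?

Yes

Sat(empty ∨ error) = {n0, n1, n3}
EG (empty ∨ error): greatest fixpoint, start Z0 = {n0, n1, n3}, keep only states in Sat with some successor in Z. Already a fixed point.
Sat(EG (empty ∨ error)) = {n0, n1, n3}
n3 ∈ Sat(EG (empty ∨ error)) = {n0, n1, n3}, so the formula holds at n3.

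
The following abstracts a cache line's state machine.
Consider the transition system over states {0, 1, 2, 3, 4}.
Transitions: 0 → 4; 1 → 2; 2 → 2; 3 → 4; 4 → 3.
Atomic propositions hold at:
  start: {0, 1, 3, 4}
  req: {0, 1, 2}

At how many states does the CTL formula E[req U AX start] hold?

3

Sat(AX start) = {s : every successor in {0, 1, 3, 4}} = {0, 3, 4}
E[req U AX start]: least fixpoint, start Z0 = Sat(AX start) = {0, 3, 4}, add states in Sat(req) with some successor in Z. Already a fixed point.
Sat(E[req U AX start]) = {0, 3, 4}
|Sat(E[req U AX start])| = |{0, 3, 4}| = 3.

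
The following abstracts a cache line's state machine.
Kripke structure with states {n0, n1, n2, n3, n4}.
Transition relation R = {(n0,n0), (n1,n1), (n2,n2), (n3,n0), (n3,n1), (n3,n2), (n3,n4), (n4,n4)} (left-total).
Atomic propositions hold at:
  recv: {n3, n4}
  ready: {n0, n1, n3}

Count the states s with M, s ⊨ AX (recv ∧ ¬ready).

1

Sat(¬ready) = {n2, n4}
Sat(recv ∧ ¬ready) = {n4}
Sat(AX (recv ∧ ¬ready)) = {s : every successor in {n4}} = {n4}
|Sat(AX (recv ∧ ¬ready))| = |{n4}| = 1.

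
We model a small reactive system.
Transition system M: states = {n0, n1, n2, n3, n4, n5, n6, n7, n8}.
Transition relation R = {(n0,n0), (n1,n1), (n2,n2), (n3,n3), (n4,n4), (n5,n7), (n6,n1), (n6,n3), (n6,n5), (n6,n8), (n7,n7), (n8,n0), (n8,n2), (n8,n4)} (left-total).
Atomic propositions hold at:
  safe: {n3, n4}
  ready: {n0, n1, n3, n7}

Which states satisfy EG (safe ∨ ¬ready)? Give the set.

{n2, n3, n4, n6, n8}

Sat(¬ready) = {n2, n4, n5, n6, n8}
Sat(safe ∨ ¬ready) = {n2, n3, n4, n5, n6, n8}
EG (safe ∨ ¬ready): greatest fixpoint, start Z0 = {n2, n3, n4, n5, n6, n8}, keep only states in Sat with some successor in Z. Z1 = {n2, n3, n4, n6, n8}; fixed.
Sat(EG (safe ∨ ¬ready)) = {n2, n3, n4, n6, n8}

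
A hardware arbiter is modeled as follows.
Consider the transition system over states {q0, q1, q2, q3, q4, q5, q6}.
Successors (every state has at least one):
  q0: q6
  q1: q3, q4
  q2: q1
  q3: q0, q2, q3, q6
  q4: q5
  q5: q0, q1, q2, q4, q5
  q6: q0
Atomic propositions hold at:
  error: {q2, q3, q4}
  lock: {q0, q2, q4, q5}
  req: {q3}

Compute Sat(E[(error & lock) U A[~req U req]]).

{q3}

Sat(error & lock) = {q2, q4}
Sat(~req) = {q0, q1, q2, q4, q5, q6}
A[~req U req]: least fixpoint, start Z0 = Sat(req) = {q3}, add states in Sat(~req) with every successor in Z. Already a fixed point.
Sat(A[~req U req]) = {q3}
E[(error & lock) U A[~req U req]]: least fixpoint, start Z0 = Sat(A[~req U req]) = {q3}, add states in Sat(error & lock) with some successor in Z. Already a fixed point.
Sat(E[(error & lock) U A[~req U req]]) = {q3}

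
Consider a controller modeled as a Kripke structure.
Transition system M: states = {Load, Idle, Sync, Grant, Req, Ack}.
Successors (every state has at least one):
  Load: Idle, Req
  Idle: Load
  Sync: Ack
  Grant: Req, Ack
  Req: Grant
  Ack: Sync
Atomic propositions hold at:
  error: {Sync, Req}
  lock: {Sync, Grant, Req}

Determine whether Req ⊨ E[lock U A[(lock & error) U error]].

Yes

Sat(lock & error) = {Sync, Req}
A[(lock & error) U error]: least fixpoint, start Z0 = Sat(error) = {Sync, Req}, add states in Sat(lock & error) with every successor in Z. Already a fixed point.
Sat(A[(lock & error) U error]) = {Sync, Req}
E[lock U A[(lock & error) U error]]: least fixpoint, start Z0 = Sat(A[(lock & error) U error]) = {Sync, Req}, add states in Sat(lock) with some successor in Z. Z1 = {Sync, Grant, Req}; fixed.
Sat(E[lock U A[(lock & error) U error]]) = {Sync, Grant, Req}
Req ∈ Sat(E[lock U A[(lock & error) U error]]) = {Sync, Grant, Req}, so the formula holds at Req.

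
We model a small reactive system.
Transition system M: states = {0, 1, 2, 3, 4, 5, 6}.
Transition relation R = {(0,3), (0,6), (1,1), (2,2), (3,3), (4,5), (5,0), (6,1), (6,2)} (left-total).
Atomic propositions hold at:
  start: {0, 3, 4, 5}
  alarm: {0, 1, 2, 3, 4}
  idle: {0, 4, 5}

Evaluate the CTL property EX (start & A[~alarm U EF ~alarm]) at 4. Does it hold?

Yes

Sat(~alarm) = {5, 6}
EF ~alarm: least fixpoint, start Z0 = {5, 6}, add states with some successor in Z. Z1 = {0, 4, 5, 6}; fixed.
Sat(EF ~alarm) = {0, 4, 5, 6}
A[~alarm U EF ~alarm]: least fixpoint, start Z0 = Sat(EF ~alarm) = {0, 4, 5, 6}, add states in Sat(~alarm) with every successor in Z. Already a fixed point.
Sat(A[~alarm U EF ~alarm]) = {0, 4, 5, 6}
Sat(start & A[~alarm U EF ~alarm]) = {0, 4, 5}
Sat(EX (start & A[~alarm U EF ~alarm])) = {s : some successor in {0, 4, 5}} = {4, 5}
4 ∈ Sat(EX (start & A[~alarm U EF ~alarm])) = {4, 5}, so the formula holds at 4.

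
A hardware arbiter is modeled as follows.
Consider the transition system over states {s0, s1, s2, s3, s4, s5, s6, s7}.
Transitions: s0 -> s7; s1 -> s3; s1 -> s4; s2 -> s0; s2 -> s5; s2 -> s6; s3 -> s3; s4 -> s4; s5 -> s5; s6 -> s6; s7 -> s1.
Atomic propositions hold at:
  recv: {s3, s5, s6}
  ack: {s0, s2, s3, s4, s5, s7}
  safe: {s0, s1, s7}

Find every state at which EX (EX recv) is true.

{s1, s2, s3, s5, s6, s7}

Sat(EX recv) = {s : some successor in {s3, s5, s6}} = {s1, s2, s3, s5, s6}
Sat(EX (EX recv)) = {s : some successor in {s1, s2, s3, s5, s6}} = {s1, s2, s3, s5, s6, s7}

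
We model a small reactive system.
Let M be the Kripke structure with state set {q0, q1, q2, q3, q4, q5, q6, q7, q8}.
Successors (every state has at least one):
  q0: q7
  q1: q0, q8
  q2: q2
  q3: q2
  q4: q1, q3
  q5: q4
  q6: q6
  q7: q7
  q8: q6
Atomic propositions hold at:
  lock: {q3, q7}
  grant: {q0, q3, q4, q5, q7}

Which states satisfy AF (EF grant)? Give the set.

EF grant: least fixpoint, start Z0 = {q0, q3, q4, q5, q7}, add states with some successor in Z. Z1 = {q0, q1, q3, q4, q5, q7}; fixed.
Sat(EF grant) = {q0, q1, q3, q4, q5, q7}
AF (EF grant): least fixpoint, start Z0 = {q0, q1, q3, q4, q5, q7}, add states with every successor in Z. Already a fixed point.
Sat(AF (EF grant)) = {q0, q1, q3, q4, q5, q7}

{q0, q1, q3, q4, q5, q7}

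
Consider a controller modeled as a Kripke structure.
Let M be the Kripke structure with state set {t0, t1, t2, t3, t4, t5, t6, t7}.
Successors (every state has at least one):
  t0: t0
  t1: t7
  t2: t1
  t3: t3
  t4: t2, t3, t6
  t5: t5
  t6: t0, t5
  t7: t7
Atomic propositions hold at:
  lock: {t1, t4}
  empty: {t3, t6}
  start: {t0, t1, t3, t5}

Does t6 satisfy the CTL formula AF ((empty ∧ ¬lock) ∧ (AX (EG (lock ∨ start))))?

Yes

Sat(¬lock) = {t0, t2, t3, t5, t6, t7}
Sat(empty ∧ ¬lock) = {t3, t6}
Sat(lock ∨ start) = {t0, t1, t3, t4, t5}
EG (lock ∨ start): greatest fixpoint, start Z0 = {t0, t1, t3, t4, t5}, keep only states in Sat with some successor in Z. Z1 = {t0, t3, t4, t5}; fixed.
Sat(EG (lock ∨ start)) = {t0, t3, t4, t5}
Sat(AX (EG (lock ∨ start))) = {s : every successor in {t0, t3, t4, t5}} = {t0, t3, t5, t6}
Sat((empty ∧ ¬lock) ∧ (AX (EG (lock ∨ start)))) = {t3, t6}
AF ((empty ∧ ¬lock) ∧ (AX (EG (lock ∨ start)))): least fixpoint, start Z0 = {t3, t6}, add states with every successor in Z. Already a fixed point.
Sat(AF ((empty ∧ ¬lock) ∧ (AX (EG (lock ∨ start))))) = {t3, t6}
t6 ∈ Sat(AF ((empty ∧ ¬lock) ∧ (AX (EG (lock ∨ start))))) = {t3, t6}, so the formula holds at t6.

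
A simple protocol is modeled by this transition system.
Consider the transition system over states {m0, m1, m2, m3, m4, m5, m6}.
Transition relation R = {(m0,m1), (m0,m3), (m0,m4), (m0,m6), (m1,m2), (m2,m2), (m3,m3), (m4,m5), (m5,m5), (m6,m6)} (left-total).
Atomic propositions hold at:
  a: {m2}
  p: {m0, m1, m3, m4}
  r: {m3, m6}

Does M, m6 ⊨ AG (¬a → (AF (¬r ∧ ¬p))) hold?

No

Sat(¬a) = {m0, m1, m3, m4, m5, m6}
Sat(¬r) = {m0, m1, m2, m4, m5}
Sat(¬p) = {m2, m5, m6}
Sat(¬r ∧ ¬p) = {m2, m5}
AF (¬r ∧ ¬p): least fixpoint, start Z0 = {m2, m5}, add states with every successor in Z. Z1 = {m1, m2, m4, m5}; fixed.
Sat(AF (¬r ∧ ¬p)) = {m1, m2, m4, m5}
Sat(¬a → (AF (¬r ∧ ¬p))) = {m1, m2, m4, m5}
AG (¬a → (AF (¬r ∧ ¬p))): greatest fixpoint, start Z0 = {m1, m2, m4, m5}, keep only states in Sat with every successor in Z. Already a fixed point.
Sat(AG (¬a → (AF (¬r ∧ ¬p)))) = {m1, m2, m4, m5}
m6 ∉ Sat(AG (¬a → (AF (¬r ∧ ¬p)))) = {m1, m2, m4, m5}, so the formula does not hold at m6.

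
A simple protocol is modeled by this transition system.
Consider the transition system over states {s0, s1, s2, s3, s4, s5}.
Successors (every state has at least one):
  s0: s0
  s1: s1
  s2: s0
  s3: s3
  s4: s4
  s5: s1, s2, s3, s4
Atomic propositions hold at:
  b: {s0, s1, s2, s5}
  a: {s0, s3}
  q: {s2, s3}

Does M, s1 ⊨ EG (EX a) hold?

Sat(EX a) = {s : some successor in {s0, s3}} = {s0, s2, s3, s5}
EG (EX a): greatest fixpoint, start Z0 = {s0, s2, s3, s5}, keep only states in Sat with some successor in Z. Already a fixed point.
Sat(EG (EX a)) = {s0, s2, s3, s5}
s1 ∉ Sat(EG (EX a)) = {s0, s2, s3, s5}, so the formula does not hold at s1.

No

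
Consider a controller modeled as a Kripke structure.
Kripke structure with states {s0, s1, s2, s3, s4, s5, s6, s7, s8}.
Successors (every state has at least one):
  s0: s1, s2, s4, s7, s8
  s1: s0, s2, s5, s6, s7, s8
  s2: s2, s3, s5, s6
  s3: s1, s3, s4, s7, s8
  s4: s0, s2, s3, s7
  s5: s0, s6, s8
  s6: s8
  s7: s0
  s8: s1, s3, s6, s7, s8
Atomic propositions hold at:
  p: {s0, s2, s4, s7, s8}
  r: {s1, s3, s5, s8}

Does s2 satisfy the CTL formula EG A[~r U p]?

Yes

Sat(~r) = {s0, s2, s4, s6, s7}
A[~r U p]: least fixpoint, start Z0 = Sat(p) = {s0, s2, s4, s7, s8}, add states in Sat(~r) with every successor in Z. Z1 = {s0, s2, s4, s6, s7, s8}; fixed.
Sat(A[~r U p]) = {s0, s2, s4, s6, s7, s8}
EG A[~r U p]: greatest fixpoint, start Z0 = {s0, s2, s4, s6, s7, s8}, keep only states in Sat with some successor in Z. Already a fixed point.
Sat(EG A[~r U p]) = {s0, s2, s4, s6, s7, s8}
s2 ∈ Sat(EG A[~r U p]) = {s0, s2, s4, s6, s7, s8}, so the formula holds at s2.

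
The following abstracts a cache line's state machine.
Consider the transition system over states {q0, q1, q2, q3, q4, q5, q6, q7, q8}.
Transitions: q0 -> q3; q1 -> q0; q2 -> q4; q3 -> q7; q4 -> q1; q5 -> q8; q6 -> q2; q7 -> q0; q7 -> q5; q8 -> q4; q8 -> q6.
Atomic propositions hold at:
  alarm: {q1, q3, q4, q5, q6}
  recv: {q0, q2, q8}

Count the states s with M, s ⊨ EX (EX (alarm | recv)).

8

Sat(alarm | recv) = {q0, q1, q2, q3, q4, q5, q6, q8}
Sat(EX (alarm | recv)) = {s : some successor in {q0, q1, q2, q3, q4, q5, q6, q8}} = {q0, q1, q2, q4, q5, q6, q7, q8}
Sat(EX (EX (alarm | recv))) = {s : some successor in {q0, q1, q2, q4, q5, q6, q7, q8}} = {q1, q2, q3, q4, q5, q6, q7, q8}
|Sat(EX (EX (alarm | recv)))| = |{q1, q2, q3, q4, q5, q6, q7, q8}| = 8.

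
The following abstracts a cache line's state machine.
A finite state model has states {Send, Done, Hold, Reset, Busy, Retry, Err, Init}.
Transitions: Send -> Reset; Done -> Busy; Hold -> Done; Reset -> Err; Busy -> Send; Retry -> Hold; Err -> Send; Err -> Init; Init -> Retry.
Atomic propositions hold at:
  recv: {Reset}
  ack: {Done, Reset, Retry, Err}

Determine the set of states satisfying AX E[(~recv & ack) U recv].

Sat(~recv) = {Send, Done, Hold, Busy, Retry, Err, Init}
Sat(~recv & ack) = {Done, Retry, Err}
E[(~recv & ack) U recv]: least fixpoint, start Z0 = Sat(recv) = {Reset}, add states in Sat(~recv & ack) with some successor in Z. Already a fixed point.
Sat(E[(~recv & ack) U recv]) = {Reset}
Sat(AX E[(~recv & ack) U recv]) = {s : every successor in {Reset}} = {Send}

{Send}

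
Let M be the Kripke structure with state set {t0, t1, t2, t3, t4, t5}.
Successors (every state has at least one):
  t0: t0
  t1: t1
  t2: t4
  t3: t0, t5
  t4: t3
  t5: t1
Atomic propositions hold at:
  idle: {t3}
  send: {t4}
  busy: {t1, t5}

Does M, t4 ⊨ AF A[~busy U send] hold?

Sat(~busy) = {t0, t2, t3, t4}
A[~busy U send]: least fixpoint, start Z0 = Sat(send) = {t4}, add states in Sat(~busy) with every successor in Z. Z1 = {t2, t4}; fixed.
Sat(A[~busy U send]) = {t2, t4}
AF A[~busy U send]: least fixpoint, start Z0 = {t2, t4}, add states with every successor in Z. Already a fixed point.
Sat(AF A[~busy U send]) = {t2, t4}
t4 ∈ Sat(AF A[~busy U send]) = {t2, t4}, so the formula holds at t4.

Yes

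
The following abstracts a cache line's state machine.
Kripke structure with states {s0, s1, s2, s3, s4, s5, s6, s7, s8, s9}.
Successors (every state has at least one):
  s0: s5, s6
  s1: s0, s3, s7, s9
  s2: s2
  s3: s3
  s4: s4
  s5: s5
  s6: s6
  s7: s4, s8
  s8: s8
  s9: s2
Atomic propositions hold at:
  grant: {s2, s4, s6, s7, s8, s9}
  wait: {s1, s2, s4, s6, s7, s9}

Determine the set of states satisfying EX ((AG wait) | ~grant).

AG wait: greatest fixpoint, start Z0 = {s1, s2, s4, s6, s7, s9}, keep only states in Sat with every successor in Z. Z1 = {s2, s4, s6, s9}; fixed.
Sat(AG wait) = {s2, s4, s6, s9}
Sat(~grant) = {s0, s1, s3, s5}
Sat((AG wait) | ~grant) = {s0, s1, s2, s3, s4, s5, s6, s9}
Sat(EX ((AG wait) | ~grant)) = {s : some successor in {s0, s1, s2, s3, s4, s5, s6, s9}} = {s0, s1, s2, s3, s4, s5, s6, s7, s9}

{s0, s1, s2, s3, s4, s5, s6, s7, s9}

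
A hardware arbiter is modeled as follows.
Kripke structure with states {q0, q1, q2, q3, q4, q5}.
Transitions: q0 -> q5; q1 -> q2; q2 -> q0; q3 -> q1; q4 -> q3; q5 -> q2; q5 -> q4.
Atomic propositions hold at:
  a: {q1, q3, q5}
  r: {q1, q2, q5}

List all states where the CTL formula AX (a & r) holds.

Sat(a & r) = {q1, q5}
Sat(AX (a & r)) = {s : every successor in {q1, q5}} = {q0, q3}

{q0, q3}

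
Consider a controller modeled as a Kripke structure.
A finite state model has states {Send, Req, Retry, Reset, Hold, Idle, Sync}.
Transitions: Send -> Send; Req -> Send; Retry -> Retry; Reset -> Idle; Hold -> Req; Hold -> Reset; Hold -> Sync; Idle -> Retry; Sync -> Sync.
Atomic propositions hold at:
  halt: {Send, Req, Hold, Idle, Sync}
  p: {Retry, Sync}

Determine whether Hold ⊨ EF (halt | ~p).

Sat(~p) = {Send, Req, Reset, Hold, Idle}
Sat(halt | ~p) = {Send, Req, Reset, Hold, Idle, Sync}
EF (halt | ~p): least fixpoint, start Z0 = {Send, Req, Reset, Hold, Idle, Sync}, add states with some successor in Z. Already a fixed point.
Sat(EF (halt | ~p)) = {Send, Req, Reset, Hold, Idle, Sync}
Hold ∈ Sat(EF (halt | ~p)) = {Send, Req, Reset, Hold, Idle, Sync}, so the formula holds at Hold.

Yes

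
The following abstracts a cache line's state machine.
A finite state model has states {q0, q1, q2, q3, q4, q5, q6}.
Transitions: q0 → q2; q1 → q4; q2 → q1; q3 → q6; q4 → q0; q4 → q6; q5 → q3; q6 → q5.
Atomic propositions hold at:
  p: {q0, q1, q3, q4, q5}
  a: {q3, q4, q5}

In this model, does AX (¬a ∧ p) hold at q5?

No

Sat(¬a) = {q0, q1, q2, q6}
Sat(¬a ∧ p) = {q0, q1}
Sat(AX (¬a ∧ p)) = {s : every successor in {q0, q1}} = {q2}
q5 ∉ Sat(AX (¬a ∧ p)) = {q2}, so the formula does not hold at q5.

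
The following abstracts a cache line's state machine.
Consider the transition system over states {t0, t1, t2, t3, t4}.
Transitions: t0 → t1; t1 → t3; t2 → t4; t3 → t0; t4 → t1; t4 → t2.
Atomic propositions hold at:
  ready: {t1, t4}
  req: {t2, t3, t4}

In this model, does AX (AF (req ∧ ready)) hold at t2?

Yes

Sat(req ∧ ready) = {t4}
AF (req ∧ ready): least fixpoint, start Z0 = {t4}, add states with every successor in Z. Z1 = {t2, t4}; fixed.
Sat(AF (req ∧ ready)) = {t2, t4}
Sat(AX (AF (req ∧ ready))) = {s : every successor in {t2, t4}} = {t2}
t2 ∈ Sat(AX (AF (req ∧ ready))) = {t2}, so the formula holds at t2.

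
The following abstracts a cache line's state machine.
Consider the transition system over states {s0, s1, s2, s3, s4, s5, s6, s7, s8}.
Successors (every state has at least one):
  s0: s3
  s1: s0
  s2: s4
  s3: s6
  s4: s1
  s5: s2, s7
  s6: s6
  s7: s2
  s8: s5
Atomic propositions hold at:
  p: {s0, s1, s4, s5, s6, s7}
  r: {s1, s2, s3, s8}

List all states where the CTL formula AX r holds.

Sat(AX r) = {s : every successor in {s1, s2, s3, s8}} = {s0, s4, s7}

{s0, s4, s7}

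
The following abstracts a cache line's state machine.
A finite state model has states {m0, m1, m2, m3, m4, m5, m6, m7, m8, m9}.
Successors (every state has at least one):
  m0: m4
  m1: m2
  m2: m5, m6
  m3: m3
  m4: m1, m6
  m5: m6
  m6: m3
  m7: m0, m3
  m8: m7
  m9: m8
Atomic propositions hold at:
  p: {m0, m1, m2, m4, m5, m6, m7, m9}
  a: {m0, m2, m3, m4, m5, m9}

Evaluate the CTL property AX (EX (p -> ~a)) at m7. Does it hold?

No

Sat(~a) = {m1, m6, m7, m8}
Sat(p -> ~a) = {m1, m3, m6, m7, m8}
Sat(EX (p -> ~a)) = {s : some successor in {m1, m3, m6, m7, m8}} = {m2, m3, m4, m5, m6, m7, m8, m9}
Sat(AX (EX (p -> ~a))) = {s : every successor in {m2, m3, m4, m5, m6, m7, m8, m9}} = {m0, m1, m2, m3, m5, m6, m8, m9}
m7 ∉ Sat(AX (EX (p -> ~a))) = {m0, m1, m2, m3, m5, m6, m8, m9}, so the formula does not hold at m7.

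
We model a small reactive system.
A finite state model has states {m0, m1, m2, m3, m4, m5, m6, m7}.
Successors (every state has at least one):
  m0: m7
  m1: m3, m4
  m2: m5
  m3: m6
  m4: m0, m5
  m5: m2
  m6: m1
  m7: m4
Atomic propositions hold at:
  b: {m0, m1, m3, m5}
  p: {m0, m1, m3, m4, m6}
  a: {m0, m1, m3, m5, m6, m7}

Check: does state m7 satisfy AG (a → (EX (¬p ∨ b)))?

No

Sat(¬p) = {m2, m5, m7}
Sat(¬p ∨ b) = {m0, m1, m2, m3, m5, m7}
Sat(EX (¬p ∨ b)) = {s : some successor in {m0, m1, m2, m3, m5, m7}} = {m0, m1, m2, m4, m5, m6}
Sat(a → (EX (¬p ∨ b))) = {m0, m1, m2, m4, m5, m6}
AG (a → (EX (¬p ∨ b))): greatest fixpoint, start Z0 = {m0, m1, m2, m4, m5, m6}, keep only states in Sat with every successor in Z. Z1 = {m2, m4, m5, m6}; Z2 = {m2, m5}; fixed.
Sat(AG (a → (EX (¬p ∨ b)))) = {m2, m5}
m7 ∉ Sat(AG (a → (EX (¬p ∨ b)))) = {m2, m5}, so the formula does not hold at m7.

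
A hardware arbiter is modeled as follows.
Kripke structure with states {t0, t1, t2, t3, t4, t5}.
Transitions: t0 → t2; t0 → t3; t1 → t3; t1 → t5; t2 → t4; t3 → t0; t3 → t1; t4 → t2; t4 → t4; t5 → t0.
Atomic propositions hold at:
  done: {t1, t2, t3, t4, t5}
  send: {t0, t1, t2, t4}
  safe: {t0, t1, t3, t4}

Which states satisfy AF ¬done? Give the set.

{t0, t5}

Sat(¬done) = {t0}
AF ¬done: least fixpoint, start Z0 = {t0}, add states with every successor in Z. Z1 = {t0, t5}; fixed.
Sat(AF ¬done) = {t0, t5}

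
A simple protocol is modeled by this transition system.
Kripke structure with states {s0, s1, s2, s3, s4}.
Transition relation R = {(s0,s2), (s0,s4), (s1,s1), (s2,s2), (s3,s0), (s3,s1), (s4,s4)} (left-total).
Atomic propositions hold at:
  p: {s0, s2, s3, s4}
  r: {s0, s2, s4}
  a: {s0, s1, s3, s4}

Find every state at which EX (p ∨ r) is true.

{s0, s2, s3, s4}

Sat(p ∨ r) = {s0, s2, s3, s4}
Sat(EX (p ∨ r)) = {s : some successor in {s0, s2, s3, s4}} = {s0, s2, s3, s4}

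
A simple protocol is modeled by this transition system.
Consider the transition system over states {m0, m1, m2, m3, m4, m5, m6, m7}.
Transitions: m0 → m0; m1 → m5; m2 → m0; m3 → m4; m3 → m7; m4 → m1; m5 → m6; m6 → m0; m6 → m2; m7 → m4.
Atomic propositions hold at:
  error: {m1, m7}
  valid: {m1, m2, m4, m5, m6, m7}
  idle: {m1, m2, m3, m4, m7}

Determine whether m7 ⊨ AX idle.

Yes

Sat(AX idle) = {s : every successor in {m1, m2, m3, m4, m7}} = {m3, m4, m7}
m7 ∈ Sat(AX idle) = {m3, m4, m7}, so the formula holds at m7.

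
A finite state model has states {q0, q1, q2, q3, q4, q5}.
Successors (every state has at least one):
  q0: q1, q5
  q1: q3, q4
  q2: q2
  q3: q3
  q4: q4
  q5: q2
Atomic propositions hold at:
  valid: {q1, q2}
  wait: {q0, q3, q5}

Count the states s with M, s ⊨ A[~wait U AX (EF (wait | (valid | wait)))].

4

Sat(~wait) = {q1, q2, q4}
Sat(valid | wait) = {q0, q1, q2, q3, q5}
Sat(wait | (valid | wait)) = {q0, q1, q2, q3, q5}
EF (wait | (valid | wait)): least fixpoint, start Z0 = {q0, q1, q2, q3, q5}, add states with some successor in Z. Already a fixed point.
Sat(EF (wait | (valid | wait))) = {q0, q1, q2, q3, q5}
Sat(AX (EF (wait | (valid | wait)))) = {s : every successor in {q0, q1, q2, q3, q5}} = {q0, q2, q3, q5}
A[~wait U AX (EF (wait | (valid | wait)))]: least fixpoint, start Z0 = Sat(AX (EF (wait | (valid | wait)))) = {q0, q2, q3, q5}, add states in Sat(~wait) with every successor in Z. Already a fixed point.
Sat(A[~wait U AX (EF (wait | (valid | wait)))]) = {q0, q2, q3, q5}
|Sat(A[~wait U AX (EF (wait | (valid | wait)))])| = |{q0, q2, q3, q5}| = 4.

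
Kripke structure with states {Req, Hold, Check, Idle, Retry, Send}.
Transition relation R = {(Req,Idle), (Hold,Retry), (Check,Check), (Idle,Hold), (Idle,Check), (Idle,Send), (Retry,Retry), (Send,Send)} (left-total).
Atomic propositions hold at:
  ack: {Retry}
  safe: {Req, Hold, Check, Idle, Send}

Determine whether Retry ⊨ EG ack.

EG ack: greatest fixpoint, start Z0 = {Retry}, keep only states in Sat with some successor in Z. Already a fixed point.
Sat(EG ack) = {Retry}
Retry ∈ Sat(EG ack) = {Retry}, so the formula holds at Retry.

Yes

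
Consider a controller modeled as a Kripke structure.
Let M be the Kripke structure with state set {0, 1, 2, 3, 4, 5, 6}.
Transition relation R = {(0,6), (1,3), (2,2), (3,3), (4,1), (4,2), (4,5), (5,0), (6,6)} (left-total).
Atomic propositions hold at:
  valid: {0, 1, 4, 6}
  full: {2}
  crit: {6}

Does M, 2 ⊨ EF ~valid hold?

Sat(~valid) = {2, 3, 5}
EF ~valid: least fixpoint, start Z0 = {2, 3, 5}, add states with some successor in Z. Z1 = {1, 2, 3, 4, 5}; fixed.
Sat(EF ~valid) = {1, 2, 3, 4, 5}
2 ∈ Sat(EF ~valid) = {1, 2, 3, 4, 5}, so the formula holds at 2.

Yes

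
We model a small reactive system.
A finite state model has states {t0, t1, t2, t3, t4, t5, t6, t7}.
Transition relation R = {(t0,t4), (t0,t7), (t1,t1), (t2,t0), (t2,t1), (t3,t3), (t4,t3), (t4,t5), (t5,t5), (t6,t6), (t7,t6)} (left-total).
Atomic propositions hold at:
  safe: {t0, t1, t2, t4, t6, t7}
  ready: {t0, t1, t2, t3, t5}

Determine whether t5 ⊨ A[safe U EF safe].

No

EF safe: least fixpoint, start Z0 = {t0, t1, t2, t4, t6, t7}, add states with some successor in Z. Already a fixed point.
Sat(EF safe) = {t0, t1, t2, t4, t6, t7}
A[safe U EF safe]: least fixpoint, start Z0 = Sat(EF safe) = {t0, t1, t2, t4, t6, t7}, add states in Sat(safe) with every successor in Z. Already a fixed point.
Sat(A[safe U EF safe]) = {t0, t1, t2, t4, t6, t7}
t5 ∉ Sat(A[safe U EF safe]) = {t0, t1, t2, t4, t6, t7}, so the formula does not hold at t5.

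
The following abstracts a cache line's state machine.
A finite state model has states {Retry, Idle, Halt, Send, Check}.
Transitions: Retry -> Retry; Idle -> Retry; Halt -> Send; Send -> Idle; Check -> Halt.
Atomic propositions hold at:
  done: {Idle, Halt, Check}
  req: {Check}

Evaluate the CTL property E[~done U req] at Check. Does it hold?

Sat(~done) = {Retry, Send}
E[~done U req]: least fixpoint, start Z0 = Sat(req) = {Check}, add states in Sat(~done) with some successor in Z. Already a fixed point.
Sat(E[~done U req]) = {Check}
Check ∈ Sat(E[~done U req]) = {Check}, so the formula holds at Check.

Yes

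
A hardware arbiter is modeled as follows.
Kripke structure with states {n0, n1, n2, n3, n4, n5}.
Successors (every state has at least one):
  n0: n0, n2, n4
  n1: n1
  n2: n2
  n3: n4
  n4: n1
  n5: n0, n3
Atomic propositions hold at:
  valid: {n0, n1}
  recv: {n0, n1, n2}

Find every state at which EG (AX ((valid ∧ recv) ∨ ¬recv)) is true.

{n1, n3, n4, n5}

Sat(valid ∧ recv) = {n0, n1}
Sat(¬recv) = {n3, n4, n5}
Sat((valid ∧ recv) ∨ ¬recv) = {n0, n1, n3, n4, n5}
Sat(AX ((valid ∧ recv) ∨ ¬recv)) = {s : every successor in {n0, n1, n3, n4, n5}} = {n1, n3, n4, n5}
EG (AX ((valid ∧ recv) ∨ ¬recv)): greatest fixpoint, start Z0 = {n1, n3, n4, n5}, keep only states in Sat with some successor in Z. Already a fixed point.
Sat(EG (AX ((valid ∧ recv) ∨ ¬recv))) = {n1, n3, n4, n5}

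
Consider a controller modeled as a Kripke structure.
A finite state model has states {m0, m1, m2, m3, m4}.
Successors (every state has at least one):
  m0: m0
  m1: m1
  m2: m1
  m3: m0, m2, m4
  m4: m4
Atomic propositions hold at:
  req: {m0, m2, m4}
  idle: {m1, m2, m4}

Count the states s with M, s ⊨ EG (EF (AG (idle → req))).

3

Sat(idle → req) = {m0, m2, m3, m4}
AG (idle → req): greatest fixpoint, start Z0 = {m0, m2, m3, m4}, keep only states in Sat with every successor in Z. Z1 = {m0, m3, m4}; Z2 = {m0, m4}; fixed.
Sat(AG (idle → req)) = {m0, m4}
EF (AG (idle → req)): least fixpoint, start Z0 = {m0, m4}, add states with some successor in Z. Z1 = {m0, m3, m4}; fixed.
Sat(EF (AG (idle → req))) = {m0, m3, m4}
EG (EF (AG (idle → req))): greatest fixpoint, start Z0 = {m0, m3, m4}, keep only states in Sat with some successor in Z. Already a fixed point.
Sat(EG (EF (AG (idle → req)))) = {m0, m3, m4}
|Sat(EG (EF (AG (idle → req))))| = |{m0, m3, m4}| = 3.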